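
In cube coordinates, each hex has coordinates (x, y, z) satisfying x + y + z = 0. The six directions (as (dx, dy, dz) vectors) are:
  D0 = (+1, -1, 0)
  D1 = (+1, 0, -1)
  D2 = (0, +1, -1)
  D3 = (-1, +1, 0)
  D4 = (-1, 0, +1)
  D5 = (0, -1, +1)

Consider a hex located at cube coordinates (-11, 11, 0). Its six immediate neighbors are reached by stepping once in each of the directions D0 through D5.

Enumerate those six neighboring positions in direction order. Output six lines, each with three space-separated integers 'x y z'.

Center: (-11, 11, 0). Add each direction:
  D0: (-11, 11, 0) + (1, -1, 0) = (-10, 10, 0)
  D1: (-11, 11, 0) + (1, 0, -1) = (-10, 11, -1)
  D2: (-11, 11, 0) + (0, 1, -1) = (-11, 12, -1)
  D3: (-11, 11, 0) + (-1, 1, 0) = (-12, 12, 0)
  D4: (-11, 11, 0) + (-1, 0, 1) = (-12, 11, 1)
  D5: (-11, 11, 0) + (0, -1, 1) = (-11, 10, 1)

Answer: -10 10 0
-10 11 -1
-11 12 -1
-12 12 0
-12 11 1
-11 10 1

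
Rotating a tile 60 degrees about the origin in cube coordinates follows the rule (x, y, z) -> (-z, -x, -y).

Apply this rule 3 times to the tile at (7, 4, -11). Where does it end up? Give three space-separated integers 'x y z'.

Answer: -7 -4 11

Derivation:
Start: (7, 4, -11)
Step 1: (7, 4, -11) -> (-(-11), -(7), -(4)) = (11, -7, -4)
Step 2: (11, -7, -4) -> (-(-4), -(11), -(-7)) = (4, -11, 7)
Step 3: (4, -11, 7) -> (-(7), -(4), -(-11)) = (-7, -4, 11)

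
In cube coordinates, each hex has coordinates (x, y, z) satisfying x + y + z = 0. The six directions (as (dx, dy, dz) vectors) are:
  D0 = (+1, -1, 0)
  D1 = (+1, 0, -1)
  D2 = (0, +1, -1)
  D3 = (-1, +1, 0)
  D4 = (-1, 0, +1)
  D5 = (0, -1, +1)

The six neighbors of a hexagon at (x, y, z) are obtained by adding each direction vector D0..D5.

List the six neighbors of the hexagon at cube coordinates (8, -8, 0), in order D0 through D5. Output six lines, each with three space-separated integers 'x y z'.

Answer: 9 -9 0
9 -8 -1
8 -7 -1
7 -7 0
7 -8 1
8 -9 1

Derivation:
Center: (8, -8, 0). Add each direction:
  D0: (8, -8, 0) + (1, -1, 0) = (9, -9, 0)
  D1: (8, -8, 0) + (1, 0, -1) = (9, -8, -1)
  D2: (8, -8, 0) + (0, 1, -1) = (8, -7, -1)
  D3: (8, -8, 0) + (-1, 1, 0) = (7, -7, 0)
  D4: (8, -8, 0) + (-1, 0, 1) = (7, -8, 1)
  D5: (8, -8, 0) + (0, -1, 1) = (8, -9, 1)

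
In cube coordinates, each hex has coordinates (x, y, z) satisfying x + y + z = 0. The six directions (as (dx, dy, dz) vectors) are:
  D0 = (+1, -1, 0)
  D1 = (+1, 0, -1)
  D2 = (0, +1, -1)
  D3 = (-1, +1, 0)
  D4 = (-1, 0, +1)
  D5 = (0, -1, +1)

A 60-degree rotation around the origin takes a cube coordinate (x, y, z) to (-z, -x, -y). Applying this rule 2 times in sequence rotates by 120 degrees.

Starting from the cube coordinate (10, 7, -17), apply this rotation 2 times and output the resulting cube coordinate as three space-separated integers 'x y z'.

Start: (10, 7, -17)
Step 1: (10, 7, -17) -> (-(-17), -(10), -(7)) = (17, -10, -7)
Step 2: (17, -10, -7) -> (-(-7), -(17), -(-10)) = (7, -17, 10)

Answer: 7 -17 10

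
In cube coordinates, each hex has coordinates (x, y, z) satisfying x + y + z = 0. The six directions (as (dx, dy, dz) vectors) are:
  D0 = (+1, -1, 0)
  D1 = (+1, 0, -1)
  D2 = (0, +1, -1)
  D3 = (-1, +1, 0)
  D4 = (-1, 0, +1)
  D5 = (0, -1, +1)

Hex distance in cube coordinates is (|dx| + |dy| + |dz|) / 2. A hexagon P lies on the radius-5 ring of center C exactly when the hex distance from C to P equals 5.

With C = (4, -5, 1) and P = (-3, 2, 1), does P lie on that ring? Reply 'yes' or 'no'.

Answer: no

Derivation:
|px - cx| = |-3 - 4| = 7
|py - cy| = |2 - (-5)| = 7
|pz - cz| = |1 - 1| = 0
distance = (7+7+0)/2 = 14/2 = 7
radius = 5; distance != radius -> no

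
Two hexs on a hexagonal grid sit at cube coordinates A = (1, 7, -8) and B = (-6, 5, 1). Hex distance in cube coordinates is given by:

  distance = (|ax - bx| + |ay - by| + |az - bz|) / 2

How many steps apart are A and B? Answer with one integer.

|ax - bx| = |1 - (-6)| = 7
|ay - by| = |7 - 5| = 2
|az - bz| = |-8 - 1| = 9
distance = (7 + 2 + 9) / 2 = 18 / 2 = 9

Answer: 9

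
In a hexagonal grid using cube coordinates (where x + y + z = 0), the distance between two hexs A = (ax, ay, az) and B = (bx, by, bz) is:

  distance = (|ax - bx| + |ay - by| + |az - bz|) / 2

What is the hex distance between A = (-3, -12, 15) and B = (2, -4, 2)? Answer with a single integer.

Answer: 13

Derivation:
|ax - bx| = |-3 - 2| = 5
|ay - by| = |-12 - (-4)| = 8
|az - bz| = |15 - 2| = 13
distance = (5 + 8 + 13) / 2 = 26 / 2 = 13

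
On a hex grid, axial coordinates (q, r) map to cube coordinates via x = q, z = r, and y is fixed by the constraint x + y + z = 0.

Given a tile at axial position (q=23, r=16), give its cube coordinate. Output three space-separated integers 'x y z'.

Answer: 23 -39 16

Derivation:
x = q = 23
z = r = 16
y = -x - z = -(23) - (16) = -39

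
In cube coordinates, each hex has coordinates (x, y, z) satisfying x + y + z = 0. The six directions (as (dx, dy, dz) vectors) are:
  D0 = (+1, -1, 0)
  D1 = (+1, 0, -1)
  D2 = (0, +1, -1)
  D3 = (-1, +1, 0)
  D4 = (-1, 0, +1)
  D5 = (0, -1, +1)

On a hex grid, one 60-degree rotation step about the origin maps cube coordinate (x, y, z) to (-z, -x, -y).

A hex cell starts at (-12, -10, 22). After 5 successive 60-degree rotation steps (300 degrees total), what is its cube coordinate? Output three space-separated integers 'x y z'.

Answer: 10 -22 12

Derivation:
Start: (-12, -10, 22)
Step 1: (-12, -10, 22) -> (-(22), -(-12), -(-10)) = (-22, 12, 10)
Step 2: (-22, 12, 10) -> (-(10), -(-22), -(12)) = (-10, 22, -12)
Step 3: (-10, 22, -12) -> (-(-12), -(-10), -(22)) = (12, 10, -22)
Step 4: (12, 10, -22) -> (-(-22), -(12), -(10)) = (22, -12, -10)
Step 5: (22, -12, -10) -> (-(-10), -(22), -(-12)) = (10, -22, 12)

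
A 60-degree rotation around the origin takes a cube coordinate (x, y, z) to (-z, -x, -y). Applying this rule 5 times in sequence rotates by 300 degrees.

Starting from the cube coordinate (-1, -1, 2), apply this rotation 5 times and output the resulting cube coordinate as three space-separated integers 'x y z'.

Start: (-1, -1, 2)
Step 1: (-1, -1, 2) -> (-(2), -(-1), -(-1)) = (-2, 1, 1)
Step 2: (-2, 1, 1) -> (-(1), -(-2), -(1)) = (-1, 2, -1)
Step 3: (-1, 2, -1) -> (-(-1), -(-1), -(2)) = (1, 1, -2)
Step 4: (1, 1, -2) -> (-(-2), -(1), -(1)) = (2, -1, -1)
Step 5: (2, -1, -1) -> (-(-1), -(2), -(-1)) = (1, -2, 1)

Answer: 1 -2 1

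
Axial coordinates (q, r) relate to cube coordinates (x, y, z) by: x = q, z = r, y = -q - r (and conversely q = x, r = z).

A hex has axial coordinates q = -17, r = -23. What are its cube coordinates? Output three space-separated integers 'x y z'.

Answer: -17 40 -23

Derivation:
x = q = -17
z = r = -23
y = -x - z = -(-17) - (-23) = 40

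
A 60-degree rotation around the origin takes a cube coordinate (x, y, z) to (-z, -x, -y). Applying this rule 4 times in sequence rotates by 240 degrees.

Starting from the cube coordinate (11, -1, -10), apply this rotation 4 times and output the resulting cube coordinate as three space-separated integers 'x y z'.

Answer: -10 11 -1

Derivation:
Start: (11, -1, -10)
Step 1: (11, -1, -10) -> (-(-10), -(11), -(-1)) = (10, -11, 1)
Step 2: (10, -11, 1) -> (-(1), -(10), -(-11)) = (-1, -10, 11)
Step 3: (-1, -10, 11) -> (-(11), -(-1), -(-10)) = (-11, 1, 10)
Step 4: (-11, 1, 10) -> (-(10), -(-11), -(1)) = (-10, 11, -1)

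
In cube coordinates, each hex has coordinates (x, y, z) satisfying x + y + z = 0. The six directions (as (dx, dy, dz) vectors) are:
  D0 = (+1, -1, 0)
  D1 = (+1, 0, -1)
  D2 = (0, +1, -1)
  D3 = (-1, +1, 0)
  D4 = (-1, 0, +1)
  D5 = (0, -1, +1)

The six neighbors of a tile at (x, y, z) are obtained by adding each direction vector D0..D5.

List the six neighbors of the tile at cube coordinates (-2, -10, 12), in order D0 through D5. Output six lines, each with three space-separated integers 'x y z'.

Answer: -1 -11 12
-1 -10 11
-2 -9 11
-3 -9 12
-3 -10 13
-2 -11 13

Derivation:
Center: (-2, -10, 12). Add each direction:
  D0: (-2, -10, 12) + (1, -1, 0) = (-1, -11, 12)
  D1: (-2, -10, 12) + (1, 0, -1) = (-1, -10, 11)
  D2: (-2, -10, 12) + (0, 1, -1) = (-2, -9, 11)
  D3: (-2, -10, 12) + (-1, 1, 0) = (-3, -9, 12)
  D4: (-2, -10, 12) + (-1, 0, 1) = (-3, -10, 13)
  D5: (-2, -10, 12) + (0, -1, 1) = (-2, -11, 13)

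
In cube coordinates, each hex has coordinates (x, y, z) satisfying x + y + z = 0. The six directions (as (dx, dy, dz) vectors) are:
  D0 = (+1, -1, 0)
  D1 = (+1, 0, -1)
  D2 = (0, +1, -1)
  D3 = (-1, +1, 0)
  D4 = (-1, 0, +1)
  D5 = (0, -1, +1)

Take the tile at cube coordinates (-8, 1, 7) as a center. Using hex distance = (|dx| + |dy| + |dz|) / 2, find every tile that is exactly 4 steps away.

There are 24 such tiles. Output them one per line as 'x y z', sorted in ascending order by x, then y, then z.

Walk ring at distance 4 from (-8, 1, 7):
Start at center + D4*4 = (-12, 1, 11)
  hex 0: (-12, 1, 11)
  hex 1: (-11, 0, 11)
  hex 2: (-10, -1, 11)
  hex 3: (-9, -2, 11)
  hex 4: (-8, -3, 11)
  hex 5: (-7, -3, 10)
  hex 6: (-6, -3, 9)
  hex 7: (-5, -3, 8)
  hex 8: (-4, -3, 7)
  hex 9: (-4, -2, 6)
  hex 10: (-4, -1, 5)
  hex 11: (-4, 0, 4)
  hex 12: (-4, 1, 3)
  hex 13: (-5, 2, 3)
  hex 14: (-6, 3, 3)
  hex 15: (-7, 4, 3)
  hex 16: (-8, 5, 3)
  hex 17: (-9, 5, 4)
  hex 18: (-10, 5, 5)
  hex 19: (-11, 5, 6)
  hex 20: (-12, 5, 7)
  hex 21: (-12, 4, 8)
  hex 22: (-12, 3, 9)
  hex 23: (-12, 2, 10)
Sorted: 24 hexes.

Answer: -12 1 11
-12 2 10
-12 3 9
-12 4 8
-12 5 7
-11 0 11
-11 5 6
-10 -1 11
-10 5 5
-9 -2 11
-9 5 4
-8 -3 11
-8 5 3
-7 -3 10
-7 4 3
-6 -3 9
-6 3 3
-5 -3 8
-5 2 3
-4 -3 7
-4 -2 6
-4 -1 5
-4 0 4
-4 1 3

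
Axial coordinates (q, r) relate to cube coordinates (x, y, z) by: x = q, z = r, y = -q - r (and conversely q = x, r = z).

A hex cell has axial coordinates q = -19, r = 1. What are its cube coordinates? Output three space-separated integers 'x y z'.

Answer: -19 18 1

Derivation:
x = q = -19
z = r = 1
y = -x - z = -(-19) - (1) = 18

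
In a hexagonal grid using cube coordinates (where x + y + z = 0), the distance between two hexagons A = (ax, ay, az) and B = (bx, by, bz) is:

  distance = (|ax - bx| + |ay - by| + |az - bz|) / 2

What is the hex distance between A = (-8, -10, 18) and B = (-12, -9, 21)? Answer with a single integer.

|ax - bx| = |-8 - (-12)| = 4
|ay - by| = |-10 - (-9)| = 1
|az - bz| = |18 - 21| = 3
distance = (4 + 1 + 3) / 2 = 8 / 2 = 4

Answer: 4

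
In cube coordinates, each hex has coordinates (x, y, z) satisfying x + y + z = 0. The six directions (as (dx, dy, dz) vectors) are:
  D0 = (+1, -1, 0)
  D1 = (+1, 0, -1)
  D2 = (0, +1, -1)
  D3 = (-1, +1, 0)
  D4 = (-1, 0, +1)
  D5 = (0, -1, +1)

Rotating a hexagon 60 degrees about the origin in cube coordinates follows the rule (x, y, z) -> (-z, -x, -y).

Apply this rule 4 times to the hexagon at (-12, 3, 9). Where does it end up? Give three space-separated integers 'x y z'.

Answer: 9 -12 3

Derivation:
Start: (-12, 3, 9)
Step 1: (-12, 3, 9) -> (-(9), -(-12), -(3)) = (-9, 12, -3)
Step 2: (-9, 12, -3) -> (-(-3), -(-9), -(12)) = (3, 9, -12)
Step 3: (3, 9, -12) -> (-(-12), -(3), -(9)) = (12, -3, -9)
Step 4: (12, -3, -9) -> (-(-9), -(12), -(-3)) = (9, -12, 3)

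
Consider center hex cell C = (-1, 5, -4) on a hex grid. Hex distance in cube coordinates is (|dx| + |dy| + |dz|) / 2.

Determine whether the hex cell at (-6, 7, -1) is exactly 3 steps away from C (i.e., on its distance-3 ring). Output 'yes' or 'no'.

Answer: no

Derivation:
|px - cx| = |-6 - (-1)| = 5
|py - cy| = |7 - 5| = 2
|pz - cz| = |-1 - (-4)| = 3
distance = (5+2+3)/2 = 10/2 = 5
radius = 3; distance != radius -> no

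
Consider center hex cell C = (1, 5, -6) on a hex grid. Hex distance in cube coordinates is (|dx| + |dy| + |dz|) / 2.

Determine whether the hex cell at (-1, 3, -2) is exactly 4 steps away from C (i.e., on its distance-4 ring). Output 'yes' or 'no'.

Answer: yes

Derivation:
|px - cx| = |-1 - 1| = 2
|py - cy| = |3 - 5| = 2
|pz - cz| = |-2 - (-6)| = 4
distance = (2+2+4)/2 = 8/2 = 4
radius = 4; distance == radius -> yes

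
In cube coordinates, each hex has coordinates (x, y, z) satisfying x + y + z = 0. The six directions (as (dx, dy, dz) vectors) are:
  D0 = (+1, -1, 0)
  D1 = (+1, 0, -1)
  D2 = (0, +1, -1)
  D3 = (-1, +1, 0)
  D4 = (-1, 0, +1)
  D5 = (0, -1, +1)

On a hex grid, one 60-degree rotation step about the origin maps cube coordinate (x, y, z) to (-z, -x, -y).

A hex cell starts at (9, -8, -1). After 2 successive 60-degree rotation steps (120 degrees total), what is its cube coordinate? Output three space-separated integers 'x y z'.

Answer: -8 -1 9

Derivation:
Start: (9, -8, -1)
Step 1: (9, -8, -1) -> (-(-1), -(9), -(-8)) = (1, -9, 8)
Step 2: (1, -9, 8) -> (-(8), -(1), -(-9)) = (-8, -1, 9)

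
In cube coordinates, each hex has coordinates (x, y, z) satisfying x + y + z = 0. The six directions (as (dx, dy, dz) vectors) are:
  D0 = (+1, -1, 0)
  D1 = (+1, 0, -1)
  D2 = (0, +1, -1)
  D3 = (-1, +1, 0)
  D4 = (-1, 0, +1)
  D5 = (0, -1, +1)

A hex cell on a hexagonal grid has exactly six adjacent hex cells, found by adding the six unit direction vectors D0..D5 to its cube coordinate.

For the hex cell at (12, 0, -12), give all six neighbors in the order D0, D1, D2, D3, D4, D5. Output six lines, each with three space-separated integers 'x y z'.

Center: (12, 0, -12). Add each direction:
  D0: (12, 0, -12) + (1, -1, 0) = (13, -1, -12)
  D1: (12, 0, -12) + (1, 0, -1) = (13, 0, -13)
  D2: (12, 0, -12) + (0, 1, -1) = (12, 1, -13)
  D3: (12, 0, -12) + (-1, 1, 0) = (11, 1, -12)
  D4: (12, 0, -12) + (-1, 0, 1) = (11, 0, -11)
  D5: (12, 0, -12) + (0, -1, 1) = (12, -1, -11)

Answer: 13 -1 -12
13 0 -13
12 1 -13
11 1 -12
11 0 -11
12 -1 -11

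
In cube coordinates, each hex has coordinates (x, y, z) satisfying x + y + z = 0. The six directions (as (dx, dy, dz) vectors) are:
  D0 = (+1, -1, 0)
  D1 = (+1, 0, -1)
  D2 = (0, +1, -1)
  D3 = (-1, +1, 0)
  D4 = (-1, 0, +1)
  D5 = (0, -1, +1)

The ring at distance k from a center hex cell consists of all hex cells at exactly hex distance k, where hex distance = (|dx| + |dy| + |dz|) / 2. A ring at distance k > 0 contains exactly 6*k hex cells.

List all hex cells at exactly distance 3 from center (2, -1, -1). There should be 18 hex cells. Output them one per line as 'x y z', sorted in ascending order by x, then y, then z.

Answer: -1 -1 2
-1 0 1
-1 1 0
-1 2 -1
0 -2 2
0 2 -2
1 -3 2
1 2 -3
2 -4 2
2 2 -4
3 -4 1
3 1 -4
4 -4 0
4 0 -4
5 -4 -1
5 -3 -2
5 -2 -3
5 -1 -4

Derivation:
Walk ring at distance 3 from (2, -1, -1):
Start at center + D4*3 = (-1, -1, 2)
  hex 0: (-1, -1, 2)
  hex 1: (0, -2, 2)
  hex 2: (1, -3, 2)
  hex 3: (2, -4, 2)
  hex 4: (3, -4, 1)
  hex 5: (4, -4, 0)
  hex 6: (5, -4, -1)
  hex 7: (5, -3, -2)
  hex 8: (5, -2, -3)
  hex 9: (5, -1, -4)
  hex 10: (4, 0, -4)
  hex 11: (3, 1, -4)
  hex 12: (2, 2, -4)
  hex 13: (1, 2, -3)
  hex 14: (0, 2, -2)
  hex 15: (-1, 2, -1)
  hex 16: (-1, 1, 0)
  hex 17: (-1, 0, 1)
Sorted: 18 hexes.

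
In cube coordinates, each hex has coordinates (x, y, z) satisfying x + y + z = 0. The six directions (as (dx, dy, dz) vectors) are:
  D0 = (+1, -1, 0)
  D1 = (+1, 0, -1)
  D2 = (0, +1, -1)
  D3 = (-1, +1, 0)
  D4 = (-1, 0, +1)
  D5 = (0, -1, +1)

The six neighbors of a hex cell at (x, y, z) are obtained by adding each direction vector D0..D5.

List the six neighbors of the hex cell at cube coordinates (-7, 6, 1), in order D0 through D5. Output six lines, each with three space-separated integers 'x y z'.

Center: (-7, 6, 1). Add each direction:
  D0: (-7, 6, 1) + (1, -1, 0) = (-6, 5, 1)
  D1: (-7, 6, 1) + (1, 0, -1) = (-6, 6, 0)
  D2: (-7, 6, 1) + (0, 1, -1) = (-7, 7, 0)
  D3: (-7, 6, 1) + (-1, 1, 0) = (-8, 7, 1)
  D4: (-7, 6, 1) + (-1, 0, 1) = (-8, 6, 2)
  D5: (-7, 6, 1) + (0, -1, 1) = (-7, 5, 2)

Answer: -6 5 1
-6 6 0
-7 7 0
-8 7 1
-8 6 2
-7 5 2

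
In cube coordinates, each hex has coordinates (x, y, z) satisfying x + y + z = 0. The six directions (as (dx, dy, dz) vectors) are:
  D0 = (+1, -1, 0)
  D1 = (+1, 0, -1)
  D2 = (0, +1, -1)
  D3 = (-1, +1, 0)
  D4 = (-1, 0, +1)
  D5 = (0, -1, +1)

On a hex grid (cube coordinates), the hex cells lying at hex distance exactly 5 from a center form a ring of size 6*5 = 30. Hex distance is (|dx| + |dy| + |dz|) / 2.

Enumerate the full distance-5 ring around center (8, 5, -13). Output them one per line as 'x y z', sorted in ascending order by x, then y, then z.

Answer: 3 5 -8
3 6 -9
3 7 -10
3 8 -11
3 9 -12
3 10 -13
4 4 -8
4 10 -14
5 3 -8
5 10 -15
6 2 -8
6 10 -16
7 1 -8
7 10 -17
8 0 -8
8 10 -18
9 0 -9
9 9 -18
10 0 -10
10 8 -18
11 0 -11
11 7 -18
12 0 -12
12 6 -18
13 0 -13
13 1 -14
13 2 -15
13 3 -16
13 4 -17
13 5 -18

Derivation:
Walk ring at distance 5 from (8, 5, -13):
Start at center + D4*5 = (3, 5, -8)
  hex 0: (3, 5, -8)
  hex 1: (4, 4, -8)
  hex 2: (5, 3, -8)
  hex 3: (6, 2, -8)
  hex 4: (7, 1, -8)
  hex 5: (8, 0, -8)
  hex 6: (9, 0, -9)
  hex 7: (10, 0, -10)
  hex 8: (11, 0, -11)
  hex 9: (12, 0, -12)
  hex 10: (13, 0, -13)
  hex 11: (13, 1, -14)
  hex 12: (13, 2, -15)
  hex 13: (13, 3, -16)
  hex 14: (13, 4, -17)
  hex 15: (13, 5, -18)
  hex 16: (12, 6, -18)
  hex 17: (11, 7, -18)
  hex 18: (10, 8, -18)
  hex 19: (9, 9, -18)
  hex 20: (8, 10, -18)
  hex 21: (7, 10, -17)
  hex 22: (6, 10, -16)
  hex 23: (5, 10, -15)
  hex 24: (4, 10, -14)
  hex 25: (3, 10, -13)
  hex 26: (3, 9, -12)
  hex 27: (3, 8, -11)
  hex 28: (3, 7, -10)
  hex 29: (3, 6, -9)
Sorted: 30 hexes.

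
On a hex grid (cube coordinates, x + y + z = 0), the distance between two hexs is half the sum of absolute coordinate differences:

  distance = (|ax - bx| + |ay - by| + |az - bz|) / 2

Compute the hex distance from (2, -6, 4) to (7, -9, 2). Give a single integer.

|ax - bx| = |2 - 7| = 5
|ay - by| = |-6 - (-9)| = 3
|az - bz| = |4 - 2| = 2
distance = (5 + 3 + 2) / 2 = 10 / 2 = 5

Answer: 5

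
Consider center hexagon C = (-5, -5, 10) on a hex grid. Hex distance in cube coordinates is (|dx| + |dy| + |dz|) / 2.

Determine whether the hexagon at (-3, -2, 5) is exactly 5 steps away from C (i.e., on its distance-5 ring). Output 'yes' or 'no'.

|px - cx| = |-3 - (-5)| = 2
|py - cy| = |-2 - (-5)| = 3
|pz - cz| = |5 - 10| = 5
distance = (2+3+5)/2 = 10/2 = 5
radius = 5; distance == radius -> yes

Answer: yes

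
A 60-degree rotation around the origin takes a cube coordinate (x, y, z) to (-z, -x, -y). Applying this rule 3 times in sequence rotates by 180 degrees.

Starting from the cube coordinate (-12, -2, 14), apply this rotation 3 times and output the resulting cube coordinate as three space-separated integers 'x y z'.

Start: (-12, -2, 14)
Step 1: (-12, -2, 14) -> (-(14), -(-12), -(-2)) = (-14, 12, 2)
Step 2: (-14, 12, 2) -> (-(2), -(-14), -(12)) = (-2, 14, -12)
Step 3: (-2, 14, -12) -> (-(-12), -(-2), -(14)) = (12, 2, -14)

Answer: 12 2 -14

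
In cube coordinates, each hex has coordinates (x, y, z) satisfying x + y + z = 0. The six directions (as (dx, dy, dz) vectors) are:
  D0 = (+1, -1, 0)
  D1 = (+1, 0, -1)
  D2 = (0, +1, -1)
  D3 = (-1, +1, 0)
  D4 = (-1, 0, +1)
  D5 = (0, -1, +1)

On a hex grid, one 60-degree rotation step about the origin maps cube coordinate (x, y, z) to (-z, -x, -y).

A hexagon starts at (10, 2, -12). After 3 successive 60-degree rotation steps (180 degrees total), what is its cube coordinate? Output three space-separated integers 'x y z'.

Start: (10, 2, -12)
Step 1: (10, 2, -12) -> (-(-12), -(10), -(2)) = (12, -10, -2)
Step 2: (12, -10, -2) -> (-(-2), -(12), -(-10)) = (2, -12, 10)
Step 3: (2, -12, 10) -> (-(10), -(2), -(-12)) = (-10, -2, 12)

Answer: -10 -2 12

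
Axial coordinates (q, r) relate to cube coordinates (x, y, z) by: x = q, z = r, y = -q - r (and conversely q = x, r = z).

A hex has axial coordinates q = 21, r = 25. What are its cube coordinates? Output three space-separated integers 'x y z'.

x = q = 21
z = r = 25
y = -x - z = -(21) - (25) = -46

Answer: 21 -46 25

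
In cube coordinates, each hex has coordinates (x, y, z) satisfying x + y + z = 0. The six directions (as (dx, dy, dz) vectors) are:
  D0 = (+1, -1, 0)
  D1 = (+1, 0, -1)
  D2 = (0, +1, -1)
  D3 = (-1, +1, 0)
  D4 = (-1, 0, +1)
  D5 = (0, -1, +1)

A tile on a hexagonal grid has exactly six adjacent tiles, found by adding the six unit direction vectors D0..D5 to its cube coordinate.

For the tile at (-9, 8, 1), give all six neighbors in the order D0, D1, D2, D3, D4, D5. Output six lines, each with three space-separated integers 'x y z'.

Center: (-9, 8, 1). Add each direction:
  D0: (-9, 8, 1) + (1, -1, 0) = (-8, 7, 1)
  D1: (-9, 8, 1) + (1, 0, -1) = (-8, 8, 0)
  D2: (-9, 8, 1) + (0, 1, -1) = (-9, 9, 0)
  D3: (-9, 8, 1) + (-1, 1, 0) = (-10, 9, 1)
  D4: (-9, 8, 1) + (-1, 0, 1) = (-10, 8, 2)
  D5: (-9, 8, 1) + (0, -1, 1) = (-9, 7, 2)

Answer: -8 7 1
-8 8 0
-9 9 0
-10 9 1
-10 8 2
-9 7 2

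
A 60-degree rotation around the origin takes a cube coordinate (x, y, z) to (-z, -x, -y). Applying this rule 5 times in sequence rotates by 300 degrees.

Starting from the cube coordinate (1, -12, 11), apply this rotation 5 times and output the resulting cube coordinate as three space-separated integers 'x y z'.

Answer: 12 -11 -1

Derivation:
Start: (1, -12, 11)
Step 1: (1, -12, 11) -> (-(11), -(1), -(-12)) = (-11, -1, 12)
Step 2: (-11, -1, 12) -> (-(12), -(-11), -(-1)) = (-12, 11, 1)
Step 3: (-12, 11, 1) -> (-(1), -(-12), -(11)) = (-1, 12, -11)
Step 4: (-1, 12, -11) -> (-(-11), -(-1), -(12)) = (11, 1, -12)
Step 5: (11, 1, -12) -> (-(-12), -(11), -(1)) = (12, -11, -1)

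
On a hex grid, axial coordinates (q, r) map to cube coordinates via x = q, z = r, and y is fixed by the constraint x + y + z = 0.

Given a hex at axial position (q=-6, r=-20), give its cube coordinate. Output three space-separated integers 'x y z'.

x = q = -6
z = r = -20
y = -x - z = -(-6) - (-20) = 26

Answer: -6 26 -20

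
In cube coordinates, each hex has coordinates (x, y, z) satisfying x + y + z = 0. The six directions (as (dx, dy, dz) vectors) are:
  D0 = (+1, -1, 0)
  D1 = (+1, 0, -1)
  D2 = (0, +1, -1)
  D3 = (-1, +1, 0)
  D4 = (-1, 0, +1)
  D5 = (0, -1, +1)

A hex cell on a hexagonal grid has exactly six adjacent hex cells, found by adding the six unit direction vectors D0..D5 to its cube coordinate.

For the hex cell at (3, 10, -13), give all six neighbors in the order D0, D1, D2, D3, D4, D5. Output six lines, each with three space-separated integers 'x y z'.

Center: (3, 10, -13). Add each direction:
  D0: (3, 10, -13) + (1, -1, 0) = (4, 9, -13)
  D1: (3, 10, -13) + (1, 0, -1) = (4, 10, -14)
  D2: (3, 10, -13) + (0, 1, -1) = (3, 11, -14)
  D3: (3, 10, -13) + (-1, 1, 0) = (2, 11, -13)
  D4: (3, 10, -13) + (-1, 0, 1) = (2, 10, -12)
  D5: (3, 10, -13) + (0, -1, 1) = (3, 9, -12)

Answer: 4 9 -13
4 10 -14
3 11 -14
2 11 -13
2 10 -12
3 9 -12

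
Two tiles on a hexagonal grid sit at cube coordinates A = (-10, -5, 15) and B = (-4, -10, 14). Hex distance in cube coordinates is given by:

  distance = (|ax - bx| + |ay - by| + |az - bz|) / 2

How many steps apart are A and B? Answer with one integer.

Answer: 6

Derivation:
|ax - bx| = |-10 - (-4)| = 6
|ay - by| = |-5 - (-10)| = 5
|az - bz| = |15 - 14| = 1
distance = (6 + 5 + 1) / 2 = 12 / 2 = 6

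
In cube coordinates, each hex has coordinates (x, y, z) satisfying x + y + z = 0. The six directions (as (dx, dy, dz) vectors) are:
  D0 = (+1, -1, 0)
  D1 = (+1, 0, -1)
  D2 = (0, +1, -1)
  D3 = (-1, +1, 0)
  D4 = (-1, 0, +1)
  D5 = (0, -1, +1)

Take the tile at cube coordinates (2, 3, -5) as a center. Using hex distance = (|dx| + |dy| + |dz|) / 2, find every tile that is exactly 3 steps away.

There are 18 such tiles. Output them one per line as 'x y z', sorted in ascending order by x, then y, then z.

Walk ring at distance 3 from (2, 3, -5):
Start at center + D4*3 = (-1, 3, -2)
  hex 0: (-1, 3, -2)
  hex 1: (0, 2, -2)
  hex 2: (1, 1, -2)
  hex 3: (2, 0, -2)
  hex 4: (3, 0, -3)
  hex 5: (4, 0, -4)
  hex 6: (5, 0, -5)
  hex 7: (5, 1, -6)
  hex 8: (5, 2, -7)
  hex 9: (5, 3, -8)
  hex 10: (4, 4, -8)
  hex 11: (3, 5, -8)
  hex 12: (2, 6, -8)
  hex 13: (1, 6, -7)
  hex 14: (0, 6, -6)
  hex 15: (-1, 6, -5)
  hex 16: (-1, 5, -4)
  hex 17: (-1, 4, -3)
Sorted: 18 hexes.

Answer: -1 3 -2
-1 4 -3
-1 5 -4
-1 6 -5
0 2 -2
0 6 -6
1 1 -2
1 6 -7
2 0 -2
2 6 -8
3 0 -3
3 5 -8
4 0 -4
4 4 -8
5 0 -5
5 1 -6
5 2 -7
5 3 -8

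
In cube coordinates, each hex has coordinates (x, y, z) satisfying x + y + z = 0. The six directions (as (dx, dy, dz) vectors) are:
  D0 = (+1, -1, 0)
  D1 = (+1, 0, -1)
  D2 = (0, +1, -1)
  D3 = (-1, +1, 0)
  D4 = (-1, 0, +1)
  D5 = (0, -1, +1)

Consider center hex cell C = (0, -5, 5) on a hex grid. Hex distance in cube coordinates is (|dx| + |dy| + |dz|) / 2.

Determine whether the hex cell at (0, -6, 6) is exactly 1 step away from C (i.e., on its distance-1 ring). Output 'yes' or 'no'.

|px - cx| = |0 - 0| = 0
|py - cy| = |-6 - (-5)| = 1
|pz - cz| = |6 - 5| = 1
distance = (0+1+1)/2 = 2/2 = 1
radius = 1; distance == radius -> yes

Answer: yes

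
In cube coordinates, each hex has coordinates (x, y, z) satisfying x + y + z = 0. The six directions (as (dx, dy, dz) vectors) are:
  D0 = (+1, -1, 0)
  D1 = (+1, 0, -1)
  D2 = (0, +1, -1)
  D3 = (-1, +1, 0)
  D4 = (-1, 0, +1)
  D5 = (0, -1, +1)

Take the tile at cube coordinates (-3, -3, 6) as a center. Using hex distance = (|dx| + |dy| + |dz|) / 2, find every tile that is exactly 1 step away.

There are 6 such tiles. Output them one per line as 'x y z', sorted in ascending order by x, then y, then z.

Answer: -4 -3 7
-4 -2 6
-3 -4 7
-3 -2 5
-2 -4 6
-2 -3 5

Derivation:
Walk ring at distance 1 from (-3, -3, 6):
Start at center + D4*1 = (-4, -3, 7)
  hex 0: (-4, -3, 7)
  hex 1: (-3, -4, 7)
  hex 2: (-2, -4, 6)
  hex 3: (-2, -3, 5)
  hex 4: (-3, -2, 5)
  hex 5: (-4, -2, 6)
Sorted: 6 hexes.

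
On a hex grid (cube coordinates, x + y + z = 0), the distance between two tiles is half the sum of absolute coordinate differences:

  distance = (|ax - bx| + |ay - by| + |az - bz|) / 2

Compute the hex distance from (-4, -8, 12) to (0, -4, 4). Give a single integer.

Answer: 8

Derivation:
|ax - bx| = |-4 - 0| = 4
|ay - by| = |-8 - (-4)| = 4
|az - bz| = |12 - 4| = 8
distance = (4 + 4 + 8) / 2 = 16 / 2 = 8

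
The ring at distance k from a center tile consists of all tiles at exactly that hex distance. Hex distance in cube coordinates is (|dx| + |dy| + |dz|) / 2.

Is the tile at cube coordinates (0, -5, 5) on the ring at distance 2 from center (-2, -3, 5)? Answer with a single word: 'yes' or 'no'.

|px - cx| = |0 - (-2)| = 2
|py - cy| = |-5 - (-3)| = 2
|pz - cz| = |5 - 5| = 0
distance = (2+2+0)/2 = 4/2 = 2
radius = 2; distance == radius -> yes

Answer: yes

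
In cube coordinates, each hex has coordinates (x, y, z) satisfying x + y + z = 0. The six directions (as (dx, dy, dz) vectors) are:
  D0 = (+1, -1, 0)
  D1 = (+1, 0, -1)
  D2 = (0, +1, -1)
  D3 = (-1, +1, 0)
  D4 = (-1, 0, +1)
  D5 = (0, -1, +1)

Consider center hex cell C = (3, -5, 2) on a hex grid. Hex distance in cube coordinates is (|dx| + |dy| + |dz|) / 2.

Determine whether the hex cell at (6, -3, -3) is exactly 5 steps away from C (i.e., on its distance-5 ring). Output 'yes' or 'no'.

|px - cx| = |6 - 3| = 3
|py - cy| = |-3 - (-5)| = 2
|pz - cz| = |-3 - 2| = 5
distance = (3+2+5)/2 = 10/2 = 5
radius = 5; distance == radius -> yes

Answer: yes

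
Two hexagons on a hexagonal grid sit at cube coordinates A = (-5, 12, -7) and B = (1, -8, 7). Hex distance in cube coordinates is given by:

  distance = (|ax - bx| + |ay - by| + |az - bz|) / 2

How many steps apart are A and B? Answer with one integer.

|ax - bx| = |-5 - 1| = 6
|ay - by| = |12 - (-8)| = 20
|az - bz| = |-7 - 7| = 14
distance = (6 + 20 + 14) / 2 = 40 / 2 = 20

Answer: 20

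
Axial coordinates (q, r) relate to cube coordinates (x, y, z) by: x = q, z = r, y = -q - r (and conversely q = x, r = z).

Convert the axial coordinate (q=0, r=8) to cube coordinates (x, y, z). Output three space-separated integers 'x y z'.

Answer: 0 -8 8

Derivation:
x = q = 0
z = r = 8
y = -x - z = -(0) - (8) = -8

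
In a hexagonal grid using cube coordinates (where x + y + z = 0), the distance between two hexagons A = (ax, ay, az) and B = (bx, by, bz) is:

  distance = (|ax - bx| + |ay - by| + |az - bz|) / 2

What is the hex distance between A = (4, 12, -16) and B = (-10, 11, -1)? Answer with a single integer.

Answer: 15

Derivation:
|ax - bx| = |4 - (-10)| = 14
|ay - by| = |12 - 11| = 1
|az - bz| = |-16 - (-1)| = 15
distance = (14 + 1 + 15) / 2 = 30 / 2 = 15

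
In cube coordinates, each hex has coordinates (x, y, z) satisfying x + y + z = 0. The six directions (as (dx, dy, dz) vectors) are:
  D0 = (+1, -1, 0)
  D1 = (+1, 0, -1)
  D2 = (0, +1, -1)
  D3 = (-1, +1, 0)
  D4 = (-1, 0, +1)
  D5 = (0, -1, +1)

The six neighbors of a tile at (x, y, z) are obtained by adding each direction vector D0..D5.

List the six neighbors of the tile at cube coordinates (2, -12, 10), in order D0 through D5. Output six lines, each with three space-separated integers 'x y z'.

Center: (2, -12, 10). Add each direction:
  D0: (2, -12, 10) + (1, -1, 0) = (3, -13, 10)
  D1: (2, -12, 10) + (1, 0, -1) = (3, -12, 9)
  D2: (2, -12, 10) + (0, 1, -1) = (2, -11, 9)
  D3: (2, -12, 10) + (-1, 1, 0) = (1, -11, 10)
  D4: (2, -12, 10) + (-1, 0, 1) = (1, -12, 11)
  D5: (2, -12, 10) + (0, -1, 1) = (2, -13, 11)

Answer: 3 -13 10
3 -12 9
2 -11 9
1 -11 10
1 -12 11
2 -13 11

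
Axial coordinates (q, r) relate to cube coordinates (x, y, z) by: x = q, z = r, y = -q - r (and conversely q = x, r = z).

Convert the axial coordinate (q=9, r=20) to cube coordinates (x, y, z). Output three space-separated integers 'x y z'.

Answer: 9 -29 20

Derivation:
x = q = 9
z = r = 20
y = -x - z = -(9) - (20) = -29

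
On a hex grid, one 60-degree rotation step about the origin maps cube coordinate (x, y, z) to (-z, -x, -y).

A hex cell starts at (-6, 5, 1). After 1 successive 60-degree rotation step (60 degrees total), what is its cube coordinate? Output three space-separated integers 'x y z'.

Start: (-6, 5, 1)
Step 1: (-6, 5, 1) -> (-(1), -(-6), -(5)) = (-1, 6, -5)

Answer: -1 6 -5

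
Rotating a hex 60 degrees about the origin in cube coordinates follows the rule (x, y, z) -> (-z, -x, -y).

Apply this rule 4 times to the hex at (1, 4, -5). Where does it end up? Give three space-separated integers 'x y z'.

Answer: -5 1 4

Derivation:
Start: (1, 4, -5)
Step 1: (1, 4, -5) -> (-(-5), -(1), -(4)) = (5, -1, -4)
Step 2: (5, -1, -4) -> (-(-4), -(5), -(-1)) = (4, -5, 1)
Step 3: (4, -5, 1) -> (-(1), -(4), -(-5)) = (-1, -4, 5)
Step 4: (-1, -4, 5) -> (-(5), -(-1), -(-4)) = (-5, 1, 4)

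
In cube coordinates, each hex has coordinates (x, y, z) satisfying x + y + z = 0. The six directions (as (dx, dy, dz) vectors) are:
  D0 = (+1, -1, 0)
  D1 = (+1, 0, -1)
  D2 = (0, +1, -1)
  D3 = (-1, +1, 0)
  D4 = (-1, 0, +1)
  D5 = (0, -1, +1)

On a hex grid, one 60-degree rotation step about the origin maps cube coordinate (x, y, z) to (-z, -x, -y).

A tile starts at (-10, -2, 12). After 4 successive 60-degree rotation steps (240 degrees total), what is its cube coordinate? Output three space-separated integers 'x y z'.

Answer: 12 -10 -2

Derivation:
Start: (-10, -2, 12)
Step 1: (-10, -2, 12) -> (-(12), -(-10), -(-2)) = (-12, 10, 2)
Step 2: (-12, 10, 2) -> (-(2), -(-12), -(10)) = (-2, 12, -10)
Step 3: (-2, 12, -10) -> (-(-10), -(-2), -(12)) = (10, 2, -12)
Step 4: (10, 2, -12) -> (-(-12), -(10), -(2)) = (12, -10, -2)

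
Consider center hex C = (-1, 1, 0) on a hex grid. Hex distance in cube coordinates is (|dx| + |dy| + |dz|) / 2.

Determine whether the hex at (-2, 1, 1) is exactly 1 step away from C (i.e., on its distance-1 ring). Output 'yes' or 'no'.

|px - cx| = |-2 - (-1)| = 1
|py - cy| = |1 - 1| = 0
|pz - cz| = |1 - 0| = 1
distance = (1+0+1)/2 = 2/2 = 1
radius = 1; distance == radius -> yes

Answer: yes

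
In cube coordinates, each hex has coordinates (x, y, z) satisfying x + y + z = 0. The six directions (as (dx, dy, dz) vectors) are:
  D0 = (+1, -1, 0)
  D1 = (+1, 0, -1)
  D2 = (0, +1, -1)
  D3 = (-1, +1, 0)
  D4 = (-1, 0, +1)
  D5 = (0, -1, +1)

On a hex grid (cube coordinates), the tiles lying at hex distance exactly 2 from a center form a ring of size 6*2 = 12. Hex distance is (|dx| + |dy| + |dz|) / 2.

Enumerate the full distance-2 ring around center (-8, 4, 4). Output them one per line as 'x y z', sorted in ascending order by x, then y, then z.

Answer: -10 4 6
-10 5 5
-10 6 4
-9 3 6
-9 6 3
-8 2 6
-8 6 2
-7 2 5
-7 5 2
-6 2 4
-6 3 3
-6 4 2

Derivation:
Walk ring at distance 2 from (-8, 4, 4):
Start at center + D4*2 = (-10, 4, 6)
  hex 0: (-10, 4, 6)
  hex 1: (-9, 3, 6)
  hex 2: (-8, 2, 6)
  hex 3: (-7, 2, 5)
  hex 4: (-6, 2, 4)
  hex 5: (-6, 3, 3)
  hex 6: (-6, 4, 2)
  hex 7: (-7, 5, 2)
  hex 8: (-8, 6, 2)
  hex 9: (-9, 6, 3)
  hex 10: (-10, 6, 4)
  hex 11: (-10, 5, 5)
Sorted: 12 hexes.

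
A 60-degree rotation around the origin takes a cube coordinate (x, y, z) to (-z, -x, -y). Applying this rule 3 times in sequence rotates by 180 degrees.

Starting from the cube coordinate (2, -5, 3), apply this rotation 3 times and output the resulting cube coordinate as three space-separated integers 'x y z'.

Answer: -2 5 -3

Derivation:
Start: (2, -5, 3)
Step 1: (2, -5, 3) -> (-(3), -(2), -(-5)) = (-3, -2, 5)
Step 2: (-3, -2, 5) -> (-(5), -(-3), -(-2)) = (-5, 3, 2)
Step 3: (-5, 3, 2) -> (-(2), -(-5), -(3)) = (-2, 5, -3)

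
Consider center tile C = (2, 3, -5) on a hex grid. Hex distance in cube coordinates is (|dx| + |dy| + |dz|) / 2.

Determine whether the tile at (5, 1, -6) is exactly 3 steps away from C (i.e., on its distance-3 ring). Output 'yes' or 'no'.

Answer: yes

Derivation:
|px - cx| = |5 - 2| = 3
|py - cy| = |1 - 3| = 2
|pz - cz| = |-6 - (-5)| = 1
distance = (3+2+1)/2 = 6/2 = 3
radius = 3; distance == radius -> yes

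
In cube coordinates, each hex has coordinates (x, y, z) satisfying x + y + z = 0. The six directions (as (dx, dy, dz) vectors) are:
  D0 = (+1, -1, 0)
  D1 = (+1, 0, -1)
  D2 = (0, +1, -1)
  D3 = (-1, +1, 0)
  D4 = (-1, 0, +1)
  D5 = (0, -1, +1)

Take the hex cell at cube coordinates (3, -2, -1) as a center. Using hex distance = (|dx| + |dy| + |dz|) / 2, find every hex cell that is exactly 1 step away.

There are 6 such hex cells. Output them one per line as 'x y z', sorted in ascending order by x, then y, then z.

Answer: 2 -2 0
2 -1 -1
3 -3 0
3 -1 -2
4 -3 -1
4 -2 -2

Derivation:
Walk ring at distance 1 from (3, -2, -1):
Start at center + D4*1 = (2, -2, 0)
  hex 0: (2, -2, 0)
  hex 1: (3, -3, 0)
  hex 2: (4, -3, -1)
  hex 3: (4, -2, -2)
  hex 4: (3, -1, -2)
  hex 5: (2, -1, -1)
Sorted: 6 hexes.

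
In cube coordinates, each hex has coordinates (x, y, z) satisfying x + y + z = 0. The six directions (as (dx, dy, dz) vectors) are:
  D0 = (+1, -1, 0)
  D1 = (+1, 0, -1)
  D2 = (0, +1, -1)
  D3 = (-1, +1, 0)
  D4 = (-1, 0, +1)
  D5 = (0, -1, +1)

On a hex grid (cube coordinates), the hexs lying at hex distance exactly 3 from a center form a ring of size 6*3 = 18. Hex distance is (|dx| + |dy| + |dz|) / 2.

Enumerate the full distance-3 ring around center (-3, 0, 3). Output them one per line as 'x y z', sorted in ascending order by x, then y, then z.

Walk ring at distance 3 from (-3, 0, 3):
Start at center + D4*3 = (-6, 0, 6)
  hex 0: (-6, 0, 6)
  hex 1: (-5, -1, 6)
  hex 2: (-4, -2, 6)
  hex 3: (-3, -3, 6)
  hex 4: (-2, -3, 5)
  hex 5: (-1, -3, 4)
  hex 6: (0, -3, 3)
  hex 7: (0, -2, 2)
  hex 8: (0, -1, 1)
  hex 9: (0, 0, 0)
  hex 10: (-1, 1, 0)
  hex 11: (-2, 2, 0)
  hex 12: (-3, 3, 0)
  hex 13: (-4, 3, 1)
  hex 14: (-5, 3, 2)
  hex 15: (-6, 3, 3)
  hex 16: (-6, 2, 4)
  hex 17: (-6, 1, 5)
Sorted: 18 hexes.

Answer: -6 0 6
-6 1 5
-6 2 4
-6 3 3
-5 -1 6
-5 3 2
-4 -2 6
-4 3 1
-3 -3 6
-3 3 0
-2 -3 5
-2 2 0
-1 -3 4
-1 1 0
0 -3 3
0 -2 2
0 -1 1
0 0 0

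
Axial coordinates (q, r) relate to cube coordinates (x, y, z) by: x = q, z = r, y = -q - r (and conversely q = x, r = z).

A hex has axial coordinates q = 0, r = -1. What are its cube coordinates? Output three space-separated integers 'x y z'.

x = q = 0
z = r = -1
y = -x - z = -(0) - (-1) = 1

Answer: 0 1 -1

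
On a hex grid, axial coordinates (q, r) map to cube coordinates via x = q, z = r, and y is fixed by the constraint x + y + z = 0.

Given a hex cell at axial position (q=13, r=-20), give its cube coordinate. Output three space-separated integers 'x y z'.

Answer: 13 7 -20

Derivation:
x = q = 13
z = r = -20
y = -x - z = -(13) - (-20) = 7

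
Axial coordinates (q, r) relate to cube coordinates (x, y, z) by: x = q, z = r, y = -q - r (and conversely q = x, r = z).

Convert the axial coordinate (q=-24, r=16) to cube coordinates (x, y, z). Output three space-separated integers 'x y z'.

Answer: -24 8 16

Derivation:
x = q = -24
z = r = 16
y = -x - z = -(-24) - (16) = 8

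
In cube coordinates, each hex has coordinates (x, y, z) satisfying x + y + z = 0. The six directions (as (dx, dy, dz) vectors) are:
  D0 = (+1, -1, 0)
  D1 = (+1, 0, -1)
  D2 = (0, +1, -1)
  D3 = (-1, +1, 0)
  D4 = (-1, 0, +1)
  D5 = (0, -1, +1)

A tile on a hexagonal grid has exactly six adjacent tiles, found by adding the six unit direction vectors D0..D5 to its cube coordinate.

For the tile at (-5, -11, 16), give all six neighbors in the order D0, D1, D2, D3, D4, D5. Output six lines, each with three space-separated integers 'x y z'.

Center: (-5, -11, 16). Add each direction:
  D0: (-5, -11, 16) + (1, -1, 0) = (-4, -12, 16)
  D1: (-5, -11, 16) + (1, 0, -1) = (-4, -11, 15)
  D2: (-5, -11, 16) + (0, 1, -1) = (-5, -10, 15)
  D3: (-5, -11, 16) + (-1, 1, 0) = (-6, -10, 16)
  D4: (-5, -11, 16) + (-1, 0, 1) = (-6, -11, 17)
  D5: (-5, -11, 16) + (0, -1, 1) = (-5, -12, 17)

Answer: -4 -12 16
-4 -11 15
-5 -10 15
-6 -10 16
-6 -11 17
-5 -12 17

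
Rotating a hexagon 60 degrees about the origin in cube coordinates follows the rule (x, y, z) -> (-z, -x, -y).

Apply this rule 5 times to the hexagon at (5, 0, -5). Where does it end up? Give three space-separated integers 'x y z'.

Start: (5, 0, -5)
Step 1: (5, 0, -5) -> (-(-5), -(5), -(0)) = (5, -5, 0)
Step 2: (5, -5, 0) -> (-(0), -(5), -(-5)) = (0, -5, 5)
Step 3: (0, -5, 5) -> (-(5), -(0), -(-5)) = (-5, 0, 5)
Step 4: (-5, 0, 5) -> (-(5), -(-5), -(0)) = (-5, 5, 0)
Step 5: (-5, 5, 0) -> (-(0), -(-5), -(5)) = (0, 5, -5)

Answer: 0 5 -5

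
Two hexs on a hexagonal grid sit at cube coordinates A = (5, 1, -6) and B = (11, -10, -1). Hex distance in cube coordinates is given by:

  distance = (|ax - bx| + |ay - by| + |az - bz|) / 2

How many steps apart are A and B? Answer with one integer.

Answer: 11

Derivation:
|ax - bx| = |5 - 11| = 6
|ay - by| = |1 - (-10)| = 11
|az - bz| = |-6 - (-1)| = 5
distance = (6 + 11 + 5) / 2 = 22 / 2 = 11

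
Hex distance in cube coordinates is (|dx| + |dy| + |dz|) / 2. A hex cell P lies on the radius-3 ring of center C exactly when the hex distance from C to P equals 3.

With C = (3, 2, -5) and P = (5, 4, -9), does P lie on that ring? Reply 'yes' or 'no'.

|px - cx| = |5 - 3| = 2
|py - cy| = |4 - 2| = 2
|pz - cz| = |-9 - (-5)| = 4
distance = (2+2+4)/2 = 8/2 = 4
radius = 3; distance != radius -> no

Answer: no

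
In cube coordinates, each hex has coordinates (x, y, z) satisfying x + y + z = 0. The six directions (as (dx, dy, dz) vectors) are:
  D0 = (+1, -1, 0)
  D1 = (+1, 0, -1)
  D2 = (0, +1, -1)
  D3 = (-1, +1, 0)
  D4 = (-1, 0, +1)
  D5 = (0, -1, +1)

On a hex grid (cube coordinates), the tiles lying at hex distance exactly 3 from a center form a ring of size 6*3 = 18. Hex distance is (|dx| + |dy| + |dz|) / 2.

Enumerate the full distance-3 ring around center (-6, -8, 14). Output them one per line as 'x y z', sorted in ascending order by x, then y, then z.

Answer: -9 -8 17
-9 -7 16
-9 -6 15
-9 -5 14
-8 -9 17
-8 -5 13
-7 -10 17
-7 -5 12
-6 -11 17
-6 -5 11
-5 -11 16
-5 -6 11
-4 -11 15
-4 -7 11
-3 -11 14
-3 -10 13
-3 -9 12
-3 -8 11

Derivation:
Walk ring at distance 3 from (-6, -8, 14):
Start at center + D4*3 = (-9, -8, 17)
  hex 0: (-9, -8, 17)
  hex 1: (-8, -9, 17)
  hex 2: (-7, -10, 17)
  hex 3: (-6, -11, 17)
  hex 4: (-5, -11, 16)
  hex 5: (-4, -11, 15)
  hex 6: (-3, -11, 14)
  hex 7: (-3, -10, 13)
  hex 8: (-3, -9, 12)
  hex 9: (-3, -8, 11)
  hex 10: (-4, -7, 11)
  hex 11: (-5, -6, 11)
  hex 12: (-6, -5, 11)
  hex 13: (-7, -5, 12)
  hex 14: (-8, -5, 13)
  hex 15: (-9, -5, 14)
  hex 16: (-9, -6, 15)
  hex 17: (-9, -7, 16)
Sorted: 18 hexes.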